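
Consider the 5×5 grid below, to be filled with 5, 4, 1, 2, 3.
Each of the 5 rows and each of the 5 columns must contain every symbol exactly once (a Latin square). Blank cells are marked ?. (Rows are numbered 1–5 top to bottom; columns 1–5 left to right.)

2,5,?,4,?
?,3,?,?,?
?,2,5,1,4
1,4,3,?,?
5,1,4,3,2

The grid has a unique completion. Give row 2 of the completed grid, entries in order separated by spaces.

4 3 2 5 1

Row 2, column 1: row 2 has {3} and column 1 has {5, 1, 2}, leaving only 4.
Row 1, column 3: row 1 has {5, 4, 2} and column 3 has {5, 4, 3}, leaving only 1.
Row 2, column 3: row 2 has {4, 3} and column 3 has {5, 4, 1, 3}, leaving only 2.
Row 2, column 4: row 2 has {4, 2, 3} and column 4 has {4, 1, 3}, leaving only 5.
Row 2, column 5: row 2 has {5, 4, 2, 3} and column 5 has {4, 2}, leaving only 1.
So row 2 reads: 4 3 2 5 1.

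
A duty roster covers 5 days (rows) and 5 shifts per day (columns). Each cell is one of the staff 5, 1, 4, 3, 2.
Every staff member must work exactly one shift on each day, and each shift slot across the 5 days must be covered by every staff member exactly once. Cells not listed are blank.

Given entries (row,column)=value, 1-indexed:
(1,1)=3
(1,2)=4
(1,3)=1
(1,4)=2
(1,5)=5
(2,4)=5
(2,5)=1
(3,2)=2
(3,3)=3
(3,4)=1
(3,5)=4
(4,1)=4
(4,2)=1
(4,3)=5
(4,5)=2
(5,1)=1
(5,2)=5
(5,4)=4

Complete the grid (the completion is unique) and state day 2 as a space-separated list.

2 3 4 5 1

Day 2, shift 1: day 2 has {5, 1} and shift 1 has {1, 4, 3}, leaving only 2.
Day 2, shift 2: day 2 has {5, 1, 2} and shift 2 has {5, 1, 4, 2}, leaving only 3.
Day 2, shift 3: day 2 has {5, 1, 3, 2} and shift 3 has {5, 1, 3}, leaving only 4.
So day 2 reads: 2 3 4 5 1.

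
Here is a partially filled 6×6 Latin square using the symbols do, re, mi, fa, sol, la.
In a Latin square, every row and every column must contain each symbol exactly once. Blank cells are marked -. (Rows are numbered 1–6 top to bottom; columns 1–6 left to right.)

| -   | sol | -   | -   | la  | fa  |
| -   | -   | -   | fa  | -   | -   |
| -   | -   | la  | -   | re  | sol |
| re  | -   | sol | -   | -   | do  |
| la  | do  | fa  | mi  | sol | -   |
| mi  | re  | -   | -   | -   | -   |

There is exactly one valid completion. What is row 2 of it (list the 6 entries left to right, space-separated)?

sol la re fa do mi

Row 1, column 1: row 1 has {fa, sol, la} and column 1 has {re, mi, la}, leaving only do.
Row 2, column 1: row 2 has {fa} and column 1 has {do, re, mi, la}, leaving only sol.
Row 1, column 4: row 1 has {do, fa, sol, la} and column 4 has {mi, fa}, leaving only re.
Row 1, column 3: row 1 has {do, re, fa, sol, la} and column 3 has {fa, sol, la}, leaving only mi.
Row 3, column 1: row 3 has {re, sol, la} and column 1 has {do, re, mi, sol, la}, leaving only fa.
Row 3, column 2: row 3 has {re, fa, sol, la} and column 2 has {do, re, sol}, leaving only mi.
Row 2, column 2: row 2 has {fa, sol} and column 2 has {do, re, mi, sol}, leaving only la.
Row 3, column 4: row 3 has {re, mi, fa, sol, la} and column 4 has {re, mi, fa}, leaving only do.
Row 4, column 2: row 4 has {do, re, sol} and column 2 has {do, re, mi, sol, la}, leaving only fa.
Row 4, column 4: row 4 has {do, re, fa, sol} and column 4 has {do, re, mi, fa}, leaving only la.
Row 4, column 5: row 4 has {do, re, fa, sol, la} and column 5 has {re, sol, la}, leaving only mi.
Row 2, column 5: row 2 has {fa, sol, la} and column 5 has {re, mi, sol, la}, leaving only do.
Row 2, column 3: row 2 has {do, fa, sol, la} and column 3 has {mi, fa, sol, la}, leaving only re.
Row 2, column 6: row 2 has {do, re, fa, sol, la} and column 6 has {do, fa, sol}, leaving only mi.
So row 2 reads: sol la re fa do mi.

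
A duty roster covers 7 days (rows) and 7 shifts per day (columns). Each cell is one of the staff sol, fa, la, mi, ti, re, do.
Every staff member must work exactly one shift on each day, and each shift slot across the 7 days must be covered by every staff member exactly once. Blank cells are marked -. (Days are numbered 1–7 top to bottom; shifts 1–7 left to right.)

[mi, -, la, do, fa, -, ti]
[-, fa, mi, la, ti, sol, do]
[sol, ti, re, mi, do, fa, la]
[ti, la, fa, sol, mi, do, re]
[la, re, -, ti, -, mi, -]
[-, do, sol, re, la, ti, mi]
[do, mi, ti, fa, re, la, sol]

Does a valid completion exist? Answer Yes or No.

No day or shift among the givens repeats a symbol, and propagating forced cells runs into no contradiction.
One valid completion exists (for instance, mi sol la do fa re ti / re fa mi la ti sol do / sol ti re mi do fa la / ti la fa sol mi do re / la re do ti sol mi fa / fa do sol re la ti mi / do mi ti fa re la sol).

Yes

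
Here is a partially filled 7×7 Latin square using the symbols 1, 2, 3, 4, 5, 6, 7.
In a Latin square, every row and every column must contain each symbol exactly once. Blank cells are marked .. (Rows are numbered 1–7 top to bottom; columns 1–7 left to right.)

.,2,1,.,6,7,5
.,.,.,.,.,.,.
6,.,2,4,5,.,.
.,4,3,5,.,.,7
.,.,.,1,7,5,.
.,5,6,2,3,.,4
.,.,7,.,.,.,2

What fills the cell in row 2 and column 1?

3

Row 1, column 4: row 1 has {1, 2, 5, 6, 7} and column 4 has {1, 2, 4, 5}, leaving only 3.
Row 1, column 1: row 1 has {1, 2, 3, 5, 6, 7} and column 1 has {6}, leaving only 4.
Row 5, column 3: row 5 has {1, 5, 7} and column 3 has {1, 2, 3, 6, 7}, leaving only 4.
Row 2, column 3: row 2 has {} and column 3 has {1, 2, 3, 4, 6, 7}, leaving only 5.
Row 6, column 6: row 6 has {2, 3, 4, 5, 6} and column 6 has {5, 7}, leaving only 1.
Row 3, column 6: row 3 has {2, 4, 5, 6} and column 6 has {1, 5, 7}, leaving only 3.
Row 3, column 7: row 3 has {2, 3, 4, 5, 6} and column 7 has {2, 4, 5, 7}, leaving only 1.
Row 3, column 2: row 3 has {1, 2, 3, 4, 5, 6} and column 2 has {2, 4, 5}, leaving only 7.
Row 6, column 1: row 6 has {1, 2, 3, 4, 5, 6} and column 1 has {4, 6}, leaving only 7.
Row 7, column 4: row 7 has {2, 7} and column 4 has {1, 2, 3, 4, 5}, leaving only 6.
Row 2, column 4: row 2 has {5} and column 4 has {1, 2, 3, 4, 5, 6}, leaving only 7.
Row 7, column 6: row 7 has {2, 6, 7} and column 6 has {1, 3, 5, 7}, leaving only 4.
Row 7, column 5: row 7 has {2, 4, 6, 7} and column 5 has {3, 5, 6, 7}, leaving only 1.
Row 4, column 5: row 4 has {3, 4, 5, 7} and column 5 has {1, 3, 5, 6, 7}, leaving only 2.
Row 2, column 5: row 2 has {5, 7} and column 5 has {1, 2, 3, 5, 6, 7}, leaving only 4.
Row 4, column 1: row 4 has {2, 3, 4, 5, 7} and column 1 has {4, 6, 7}, leaving only 1.
Row 4, column 6: row 4 has {1, 2, 3, 4, 5, 7} and column 6 has {1, 3, 4, 5, 7}, leaving only 6.
Row 2, column 6: row 2 has {4, 5, 7} and column 6 has {1, 3, 4, 5, 6, 7}, leaving only 2.
Row 2 already has {2, 4, 5, 7} and column 1 already has {1, 4, 6, 7}, so row 2, column 1 must be 3.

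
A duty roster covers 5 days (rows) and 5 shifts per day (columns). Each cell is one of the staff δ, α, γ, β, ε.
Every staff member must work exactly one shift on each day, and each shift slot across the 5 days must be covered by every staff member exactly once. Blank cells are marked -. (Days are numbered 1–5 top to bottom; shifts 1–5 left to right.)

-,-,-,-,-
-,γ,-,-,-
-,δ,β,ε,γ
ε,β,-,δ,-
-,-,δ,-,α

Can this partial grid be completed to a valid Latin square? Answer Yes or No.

No

Day 4, shift 5: day 4 together with shift 5 already contain {δ, α, γ, β, ε} — every symbol — so nothing can go there. The grid has no valid completion.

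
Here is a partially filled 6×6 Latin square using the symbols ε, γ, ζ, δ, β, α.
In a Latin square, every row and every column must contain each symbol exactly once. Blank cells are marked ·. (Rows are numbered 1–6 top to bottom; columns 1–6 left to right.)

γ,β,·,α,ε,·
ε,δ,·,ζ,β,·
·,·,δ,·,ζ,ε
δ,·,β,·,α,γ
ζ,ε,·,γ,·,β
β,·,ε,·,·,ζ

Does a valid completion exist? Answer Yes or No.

Yes

No row or column among the givens repeats a symbol, and propagating forced cells runs into no contradiction.
One valid completion exists (for instance, γ β ζ α ε δ / ε δ γ ζ β α / α γ δ β ζ ε / δ ζ β ε α γ / ζ ε α γ δ β / β α ε δ γ ζ).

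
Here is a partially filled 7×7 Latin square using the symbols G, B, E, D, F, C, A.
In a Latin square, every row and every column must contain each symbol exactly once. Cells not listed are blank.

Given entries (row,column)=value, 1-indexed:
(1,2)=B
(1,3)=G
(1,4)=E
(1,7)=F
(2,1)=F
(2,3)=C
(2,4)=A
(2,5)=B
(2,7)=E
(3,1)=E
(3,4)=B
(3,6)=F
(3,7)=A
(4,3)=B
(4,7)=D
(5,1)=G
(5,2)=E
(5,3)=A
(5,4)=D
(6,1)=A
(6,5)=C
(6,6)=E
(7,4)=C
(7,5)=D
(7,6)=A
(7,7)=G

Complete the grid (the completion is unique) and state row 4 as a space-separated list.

C A B F E G D

Row 4, column 1: row 4 has {B, D} and column 1 has {G, E, F, A}, leaving only C.
Row 4, column 6: row 4 has {B, D, C} and column 6 has {E, F, A}, leaving only G.
Row 4, column 4: row 4 has {G, B, D, C} and column 4 has {B, E, D, C, A}, leaving only F.
Row 4, column 2: row 4 has {G, B, D, F, C} and column 2 has {B, E}, leaving only A.
Row 4, column 5: row 4 has {G, B, D, F, C, A} and column 5 has {B, D, C}, leaving only E.
So row 4 reads: C A B F E G D.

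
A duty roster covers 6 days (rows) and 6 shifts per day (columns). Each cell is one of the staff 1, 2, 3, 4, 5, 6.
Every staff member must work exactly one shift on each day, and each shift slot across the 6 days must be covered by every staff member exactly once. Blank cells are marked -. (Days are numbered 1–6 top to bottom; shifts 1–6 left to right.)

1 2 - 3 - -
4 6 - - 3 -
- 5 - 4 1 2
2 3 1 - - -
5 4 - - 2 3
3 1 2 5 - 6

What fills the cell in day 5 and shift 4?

1

Day 2, shift 3: day 2 has {3, 4, 6} and shift 3 has {1, 2}, leaving only 5.
Day 2, shift 6: day 2 has {3, 4, 5, 6} and shift 6 has {2, 3, 6}, leaving only 1.
Day 2, shift 4: day 2 has {1, 3, 4, 5, 6} and shift 4 has {3, 4, 5}, leaving only 2.
Day 3, shift 1: day 3 has {1, 2, 4, 5} and shift 1 has {1, 2, 3, 4, 5}, leaving only 6.
Day 3, shift 3: day 3 has {1, 2, 4, 5, 6} and shift 3 has {1, 2, 5}, leaving only 3.
Day 4, shift 4: day 4 has {1, 2, 3} and shift 4 has {2, 3, 4, 5}, leaving only 6.
Day 5 already has {2, 3, 4, 5} and shift 4 already has {2, 3, 4, 5, 6}, so day 5, shift 4 must be 1.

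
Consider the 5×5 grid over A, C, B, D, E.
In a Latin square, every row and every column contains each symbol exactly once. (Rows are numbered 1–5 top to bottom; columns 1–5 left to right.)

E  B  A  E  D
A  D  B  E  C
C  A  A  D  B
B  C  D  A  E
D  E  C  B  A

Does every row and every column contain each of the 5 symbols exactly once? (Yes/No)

No

Row 3 contains A twice (at columns 2 and 3); row 1 is also not a permutation.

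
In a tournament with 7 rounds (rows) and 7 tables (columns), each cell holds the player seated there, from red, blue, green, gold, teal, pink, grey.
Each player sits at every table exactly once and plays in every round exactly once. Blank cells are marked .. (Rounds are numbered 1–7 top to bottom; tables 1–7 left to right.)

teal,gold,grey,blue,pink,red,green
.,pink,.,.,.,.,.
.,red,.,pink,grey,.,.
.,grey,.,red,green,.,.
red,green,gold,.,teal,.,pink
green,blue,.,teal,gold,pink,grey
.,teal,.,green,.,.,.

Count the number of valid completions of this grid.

14

Round 2, table 1: eliminating its round and table leaves {blue, gold, grey}.
Round 2, table 3: eliminating its round and table leaves {red, blue, green, teal}.
Round 2, table 4: eliminating its round and table leaves {gold, grey}.
Round 2, table 5: eliminating its round and table leaves {red, blue}.
Round 2, table 6: eliminating its round and table leaves {blue, green, gold, teal, grey}.
Round 2, table 7: eliminating its round and table leaves {red, blue, gold, teal}.
Round 3, table 1: eliminating its round and table leaves {blue, gold}.
Round 3, table 3: eliminating its round and table leaves {blue, green, teal}.
Round 3, table 6: eliminating its round and table leaves {blue, green, gold, teal}.
Round 3, table 7: eliminating its round and table leaves {blue, gold, teal}.
Round 4, table 1: eliminating its round and table leaves {blue, gold, pink}.
Round 4, table 3: eliminating its round and table leaves {blue, teal, pink}.
Round 4, table 6: eliminating its round and table leaves {blue, gold, teal}.
Round 4, table 7: eliminating its round and table leaves {blue, gold, teal}.
Round 5, table 4: eliminating its round and table leaves {grey}.
Round 5, table 6: eliminating its round and table leaves {blue, grey}.
Round 6, table 3: eliminating its round and table leaves {red}.
Round 7, table 1: eliminating its round and table leaves {blue, gold, pink, grey}.
Round 7, table 3: eliminating its round and table leaves {red, blue, pink}.
Round 7, table 5: eliminating its round and table leaves {red, blue}.
Round 7, table 6: eliminating its round and table leaves {blue, gold, grey}.
Round 7, table 7: eliminating its round and table leaves {red, blue, gold}.
Enumerating the assignments across these blanks that avoid any round or table repeat gives 14 completions.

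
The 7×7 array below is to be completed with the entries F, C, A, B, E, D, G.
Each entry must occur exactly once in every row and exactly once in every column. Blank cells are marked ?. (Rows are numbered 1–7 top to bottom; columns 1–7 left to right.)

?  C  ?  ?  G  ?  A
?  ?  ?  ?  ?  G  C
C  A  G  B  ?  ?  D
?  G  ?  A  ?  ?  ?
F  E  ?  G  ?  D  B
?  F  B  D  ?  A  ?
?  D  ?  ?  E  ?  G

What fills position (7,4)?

Row 2, column 2: row 2 has {C, G} and column 2 has {F, C, A, E, D, G}, leaving only B.
Row 3, column 5: row 3 has {C, A, B, D, G} and column 5 has {E, G}, leaving only F.
Row 3, column 6: row 3 has {F, C, A, B, D, G} and column 6 has {A, D, G}, leaving only E.
Row 6, column 5: row 6 has {F, A, B, D} and column 5 has {F, E, G}, leaving only C.
Row 5, column 5: row 5 has {F, B, E, D, G} and column 5 has {F, C, E, G}, leaving only A.
Row 2, column 5: row 2 has {C, B, G} and column 5 has {F, C, A, E, G}, leaving only D.
Row 4, column 5: row 4 has {A, G} and column 5 has {F, C, A, E, D, G}, leaving only B.
Row 5, column 3: row 5 has {F, A, B, E, D, G} and column 3 has {B, G}, leaving only C.
Row 6, column 7: row 6 has {F, C, A, B, D} and column 7 has {C, A, B, D, G}, leaving only E.
Row 4, column 7: row 4 has {A, B, G} and column 7 has {C, A, B, E, D, G}, leaving only F.
Row 4, column 6: row 4 has {F, A, B, G} and column 6 has {A, E, D, G}, leaving only C.
Row 6, column 1: row 6 has {F, C, A, B, E, D} and column 1 has {F, C}, leaving only G.
Row 7, column 4 is narrowed to {F, C}.
If it were F, then row 2, column 4 would be left with no valid symbol.
So row 7, column 4 must be C.

C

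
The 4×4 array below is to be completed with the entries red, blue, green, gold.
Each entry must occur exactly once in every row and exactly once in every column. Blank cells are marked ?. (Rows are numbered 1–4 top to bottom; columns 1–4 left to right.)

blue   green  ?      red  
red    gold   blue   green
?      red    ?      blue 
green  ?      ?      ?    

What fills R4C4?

Row 4 already has {green} and column 4 already has {red, blue, green}, so row 4, column 4 must be gold.

gold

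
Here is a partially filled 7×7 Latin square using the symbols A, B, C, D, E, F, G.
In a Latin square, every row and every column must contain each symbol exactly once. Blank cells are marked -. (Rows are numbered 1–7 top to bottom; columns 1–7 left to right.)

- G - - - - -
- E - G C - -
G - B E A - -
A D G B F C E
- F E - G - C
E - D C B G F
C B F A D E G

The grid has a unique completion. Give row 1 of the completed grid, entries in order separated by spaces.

Row 1, column 5: row 1 has {G} and column 5 has {A, B, C, D, F, G}, leaving only E.
Row 2, column 3: row 2 has {C, E, G} and column 3 has {B, D, E, F, G}, leaving only A.
Row 1, column 3: row 1 has {E, G} and column 3 has {A, B, D, E, F, G}, leaving only C.
Row 3, column 2: row 3 has {A, B, E, G} and column 2 has {B, D, E, F, G}, leaving only C.
Row 3, column 7: row 3 has {A, B, C, E, G} and column 7 has {C, E, F, G}, leaving only D.
Row 2, column 7: row 2 has {A, C, E, G} and column 7 has {C, D, E, F, G}, leaving only B.
Row 1, column 7: row 1 has {C, E, G} and column 7 has {B, C, D, E, F, G}, leaving only A.
Row 3, column 6: row 3 has {A, B, C, D, E, G} and column 6 has {C, E, G}, leaving only F.
Row 2, column 6: row 2 has {A, B, C, E, G} and column 6 has {C, E, F, G}, leaving only D.
Row 1, column 6: row 1 has {A, C, E, G} and column 6 has {C, D, E, F, G}, leaving only B.
Row 2, column 1: row 2 has {A, B, C, D, E, G} and column 1 has {A, C, E, G}, leaving only F.
Row 1, column 1: row 1 has {A, B, C, E, G} and column 1 has {A, C, E, F, G}, leaving only D.
Row 1, column 4: row 1 has {A, B, C, D, E, G} and column 4 has {A, B, C, E, G}, leaving only F.
So row 1 reads: D G C F E B A.

D G C F E B A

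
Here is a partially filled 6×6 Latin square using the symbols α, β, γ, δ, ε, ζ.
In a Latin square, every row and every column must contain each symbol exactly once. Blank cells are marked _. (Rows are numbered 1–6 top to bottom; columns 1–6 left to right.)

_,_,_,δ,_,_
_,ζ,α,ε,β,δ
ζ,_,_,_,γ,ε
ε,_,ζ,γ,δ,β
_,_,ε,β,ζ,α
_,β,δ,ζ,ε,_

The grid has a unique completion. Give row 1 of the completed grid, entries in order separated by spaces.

Row 1, column 5: row 1 has {δ} and column 5 has {β, γ, δ, ε, ζ}, leaving only α.
Row 2, column 1: row 2 has {α, β, δ, ε, ζ} and column 1 has {ε, ζ}, leaving only γ.
Row 1, column 1: row 1 has {α, δ} and column 1 has {γ, ε, ζ}, leaving only β.
Row 1, column 3: row 1 has {α, β, δ} and column 3 has {α, δ, ε, ζ}, leaving only γ.
Row 1, column 2: row 1 has {α, β, γ, δ} and column 2 has {β, ζ}, leaving only ε.
Row 1, column 6: row 1 has {α, β, γ, δ, ε} and column 6 has {α, β, δ, ε}, leaving only ζ.
So row 1 reads: β ε γ δ α ζ.

β ε γ δ α ζ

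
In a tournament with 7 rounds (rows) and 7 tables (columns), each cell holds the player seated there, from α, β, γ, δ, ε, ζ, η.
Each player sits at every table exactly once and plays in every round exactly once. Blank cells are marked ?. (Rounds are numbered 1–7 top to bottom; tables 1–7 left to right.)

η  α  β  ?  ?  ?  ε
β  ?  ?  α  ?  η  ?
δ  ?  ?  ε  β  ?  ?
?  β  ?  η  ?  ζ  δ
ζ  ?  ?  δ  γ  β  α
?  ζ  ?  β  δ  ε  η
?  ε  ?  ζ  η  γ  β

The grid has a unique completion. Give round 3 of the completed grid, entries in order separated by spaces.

Round 3, table 6: round 3 has {β, δ, ε} and table 6 has {β, γ, ε, ζ, η}, leaving only α.
Round 1, table 4: round 1 has {α, β, ε, η} and table 4 has {α, β, δ, ε, ζ, η}, leaving only γ.
Round 1, table 5: round 1 has {α, β, γ, ε, η} and table 5 has {β, γ, δ, η}, leaving only ζ.
Round 1, table 6: round 1 has {α, β, γ, ε, ζ, η} and table 6 has {α, β, γ, ε, ζ, η}, leaving only δ.
Round 2, table 5: round 2 has {α, β, η} and table 5 has {β, γ, δ, ζ, η}, leaving only ε.
Round 4, table 5: round 4 has {β, δ, ζ, η} and table 5 has {β, γ, δ, ε, ζ, η}, leaving only α.
Round 5, table 2: round 5 has {α, β, γ, δ, ζ} and table 2 has {α, β, ε, ζ}, leaving only η.
Round 3, table 2: round 3 has {α, β, δ, ε} and table 2 has {α, β, ε, ζ, η}, leaving only γ.
Round 3, table 7: round 3 has {α, β, γ, δ, ε} and table 7 has {α, β, δ, ε, η}, leaving only ζ.
Round 3, table 3: round 3 has {α, β, γ, δ, ε, ζ} and table 3 has {β}, leaving only η.
So round 3 reads: δ γ η ε β α ζ.

δ γ η ε β α ζ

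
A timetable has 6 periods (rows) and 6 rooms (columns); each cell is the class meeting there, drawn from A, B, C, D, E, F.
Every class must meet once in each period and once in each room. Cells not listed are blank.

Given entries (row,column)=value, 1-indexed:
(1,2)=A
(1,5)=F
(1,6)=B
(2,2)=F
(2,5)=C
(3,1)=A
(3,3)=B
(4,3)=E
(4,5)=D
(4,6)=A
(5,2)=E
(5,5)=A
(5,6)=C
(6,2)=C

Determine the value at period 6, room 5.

Period 3, room 2: period 3 has {A, B} and room 2 has {A, C, E, F}, leaving only D.
Period 3, room 5: period 3 has {A, B, D} and room 5 has {A, C, D, F}, leaving only E.
Period 6 already has {C} and room 5 already has {A, C, D, E, F}, so period 6, room 5 must be B.

B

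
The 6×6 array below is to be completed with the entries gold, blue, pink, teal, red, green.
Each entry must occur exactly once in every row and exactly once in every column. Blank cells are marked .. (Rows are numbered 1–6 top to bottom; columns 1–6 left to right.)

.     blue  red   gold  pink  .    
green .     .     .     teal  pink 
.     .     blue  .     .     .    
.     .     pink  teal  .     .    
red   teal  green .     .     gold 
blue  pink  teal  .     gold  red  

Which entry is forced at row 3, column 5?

Row 1, column 1: row 1 has {gold, blue, pink, red} and column 1 has {blue, red, green}, leaving only teal.
Row 1, column 6: row 1 has {gold, blue, pink, teal, red} and column 6 has {gold, pink, red}, leaving only green.
Row 2, column 3: row 2 has {pink, teal, green} and column 3 has {blue, pink, teal, red, green}, leaving only gold.
Row 2, column 2: row 2 has {gold, pink, teal, green} and column 2 has {blue, pink, teal}, leaving only red.
Row 2, column 4: row 2 has {gold, pink, teal, red, green} and column 4 has {gold, teal}, leaving only blue.
Row 3, column 6: row 3 has {blue} and column 6 has {gold, pink, red, green}, leaving only teal.
Row 4, column 1: row 4 has {pink, teal} and column 1 has {blue, teal, red, green}, leaving only gold.
Row 3, column 1: row 3 has {blue, teal} and column 1 has {gold, blue, teal, red, green}, leaving only pink.
Row 4, column 2: row 4 has {gold, pink, teal} and column 2 has {blue, pink, teal, red}, leaving only green.
Row 3, column 2: row 3 has {blue, pink, teal} and column 2 has {blue, pink, teal, red, green}, leaving only gold.
Row 4, column 6: row 4 has {gold, pink, teal, green} and column 6 has {gold, pink, teal, red, green}, leaving only blue.
Row 4, column 5: row 4 has {gold, blue, pink, teal, green} and column 5 has {gold, pink, teal}, leaving only red.
Row 3 already has {gold, blue, pink, teal} and column 5 already has {gold, pink, teal, red}, so row 3, column 5 must be green.

green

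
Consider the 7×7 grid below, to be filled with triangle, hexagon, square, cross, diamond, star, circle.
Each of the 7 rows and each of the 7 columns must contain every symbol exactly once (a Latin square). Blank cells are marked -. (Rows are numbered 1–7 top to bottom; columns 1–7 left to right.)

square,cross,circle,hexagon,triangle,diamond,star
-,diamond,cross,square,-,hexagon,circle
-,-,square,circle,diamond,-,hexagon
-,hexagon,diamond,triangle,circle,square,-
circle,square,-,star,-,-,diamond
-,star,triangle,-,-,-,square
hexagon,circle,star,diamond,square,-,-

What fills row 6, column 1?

Row 2, column 5: row 2 has {hexagon, square, cross, diamond, circle} and column 5 has {triangle, square, diamond, circle}, leaving only star.
Row 2, column 1: row 2 has {hexagon, square, cross, diamond, star, circle} and column 1 has {hexagon, square, circle}, leaving only triangle.
Row 3, column 2: row 3 has {hexagon, square, diamond, circle} and column 2 has {hexagon, square, cross, diamond, star, circle}, leaving only triangle.
Row 4, column 7: row 4 has {triangle, hexagon, square, diamond, circle} and column 7 has {hexagon, square, diamond, star, circle}, leaving only cross.
Row 4, column 1: row 4 has {triangle, hexagon, square, cross, diamond, circle} and column 1 has {triangle, hexagon, square, circle}, leaving only star.
Row 3, column 1: row 3 has {triangle, hexagon, square, diamond, circle} and column 1 has {triangle, hexagon, square, star, circle}, leaving only cross.
Row 6 already has {triangle, square, star} and column 1 already has {triangle, hexagon, square, cross, star, circle}, so row 6, column 1 must be diamond.

diamond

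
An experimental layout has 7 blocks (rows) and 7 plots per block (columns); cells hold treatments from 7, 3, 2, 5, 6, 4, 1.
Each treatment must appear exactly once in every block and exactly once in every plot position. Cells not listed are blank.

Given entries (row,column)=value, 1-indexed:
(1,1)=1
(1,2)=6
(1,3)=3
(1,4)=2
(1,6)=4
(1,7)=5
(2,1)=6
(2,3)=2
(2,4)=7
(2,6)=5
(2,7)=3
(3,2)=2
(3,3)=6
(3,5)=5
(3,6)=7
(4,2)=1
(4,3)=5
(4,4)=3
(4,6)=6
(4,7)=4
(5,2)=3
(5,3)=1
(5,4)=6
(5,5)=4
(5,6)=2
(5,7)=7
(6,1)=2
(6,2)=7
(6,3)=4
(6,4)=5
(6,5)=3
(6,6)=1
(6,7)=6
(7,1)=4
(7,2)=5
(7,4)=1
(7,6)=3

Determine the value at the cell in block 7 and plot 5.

6

Block 1, plot 5: block 1 has {3, 2, 5, 6, 4, 1} and plot 5 has {3, 5, 4}, leaving only 7.
Block 2, plot 2: block 2 has {7, 3, 2, 5, 6} and plot 2 has {7, 3, 2, 5, 6, 1}, leaving only 4.
Block 2, plot 5: block 2 has {7, 3, 2, 5, 6, 4} and plot 5 has {7, 3, 5, 4}, leaving only 1.
Block 3, plot 1: block 3 has {7, 2, 5, 6} and plot 1 has {2, 6, 4, 1}, leaving only 3.
Block 3, plot 4: block 3 has {7, 3, 2, 5, 6} and plot 4 has {7, 3, 2, 5, 6, 1}, leaving only 4.
Block 3, plot 7: block 3 has {7, 3, 2, 5, 6, 4} and plot 7 has {7, 3, 5, 6, 4}, leaving only 1.
Block 4, plot 1: block 4 has {3, 5, 6, 4, 1} and plot 1 has {3, 2, 6, 4, 1}, leaving only 7.
Block 4, plot 5: block 4 has {7, 3, 5, 6, 4, 1} and plot 5 has {7, 3, 5, 4, 1}, leaving only 2.
Block 7 already has {3, 5, 4, 1} and plot 5 already has {7, 3, 2, 5, 4, 1}, so block 7, plot 5 must be 6.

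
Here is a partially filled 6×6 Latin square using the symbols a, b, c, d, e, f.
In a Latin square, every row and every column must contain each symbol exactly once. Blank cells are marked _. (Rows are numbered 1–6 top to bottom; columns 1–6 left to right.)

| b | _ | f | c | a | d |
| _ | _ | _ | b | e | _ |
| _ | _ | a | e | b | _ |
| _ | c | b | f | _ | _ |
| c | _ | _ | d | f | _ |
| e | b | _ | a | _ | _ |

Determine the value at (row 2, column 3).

Row 1, column 2: row 1 has {a, b, c, d, f} and column 2 has {b, c}, leaving only e.
Row 4, column 5: row 4 has {b, c, f} and column 5 has {a, b, e, f}, leaving only d.
Row 4, column 1: row 4 has {b, c, d, f} and column 1 has {b, c, e}, leaving only a.
Row 4, column 6: row 4 has {a, b, c, d, f} and column 6 has {d}, leaving only e.
Row 5, column 2: row 5 has {c, d, f} and column 2 has {b, c, e}, leaving only a.
Row 5, column 3: row 5 has {a, c, d, f} and column 3 has {a, b, f}, leaving only e.
Row 5, column 6: row 5 has {a, c, d, e, f} and column 6 has {d, e}, leaving only b.
Row 6, column 5: row 6 has {a, b, e} and column 5 has {a, b, d, e, f}, leaving only c.
Row 6, column 3: row 6 has {a, b, c, e} and column 3 has {a, b, e, f}, leaving only d.
Row 2 already has {b, e} and column 3 already has {a, b, d, e, f}, so row 2, column 3 must be c.

c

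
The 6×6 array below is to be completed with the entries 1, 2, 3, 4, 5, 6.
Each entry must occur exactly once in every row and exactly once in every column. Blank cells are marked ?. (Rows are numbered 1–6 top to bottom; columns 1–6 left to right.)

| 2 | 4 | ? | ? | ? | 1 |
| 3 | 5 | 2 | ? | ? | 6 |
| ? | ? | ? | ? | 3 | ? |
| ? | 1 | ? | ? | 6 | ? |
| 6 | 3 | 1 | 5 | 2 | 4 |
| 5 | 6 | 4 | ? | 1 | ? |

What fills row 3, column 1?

1

Row 1, column 5: row 1 has {1, 2, 4} and column 5 has {1, 2, 3, 6}, leaving only 5.
Row 2, column 5: row 2 has {2, 3, 5, 6} and column 5 has {1, 2, 3, 5, 6}, leaving only 4.
Row 2, column 4: row 2 has {2, 3, 4, 5, 6} and column 4 has {5}, leaving only 1.
Row 3, column 2: row 3 has {3} and column 2 has {1, 3, 4, 5, 6}, leaving only 2.
Row 3, column 6: row 3 has {2, 3} and column 6 has {1, 4, 6}, leaving only 5.
Row 3, column 3: row 3 has {2, 3, 5} and column 3 has {1, 2, 4}, leaving only 6.
Row 1, column 3: row 1 has {1, 2, 4, 5} and column 3 has {1, 2, 4, 6}, leaving only 3.
Row 1, column 4: row 1 has {1, 2, 3, 4, 5} and column 4 has {1, 5}, leaving only 6.
Row 3, column 4: row 3 has {2, 3, 5, 6} and column 4 has {1, 5, 6}, leaving only 4.
Row 3 already has {2, 3, 4, 5, 6} and column 1 already has {2, 3, 5, 6}, so row 3, column 1 must be 1.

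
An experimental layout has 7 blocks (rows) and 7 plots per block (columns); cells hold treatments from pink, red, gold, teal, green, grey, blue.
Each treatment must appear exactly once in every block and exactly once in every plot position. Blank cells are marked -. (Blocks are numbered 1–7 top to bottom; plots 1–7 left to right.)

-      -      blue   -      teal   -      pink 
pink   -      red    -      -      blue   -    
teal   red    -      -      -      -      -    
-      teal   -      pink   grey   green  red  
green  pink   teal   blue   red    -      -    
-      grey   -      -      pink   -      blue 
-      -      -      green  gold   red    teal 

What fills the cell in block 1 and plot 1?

Block 2, plot 5: block 2 has {pink, red, blue} and plot 5 has {pink, red, gold, teal, grey}, leaving only green.
Block 2, plot 2: block 2 has {pink, red, green, blue} and plot 2 has {pink, red, teal, grey}, leaving only gold.
Block 1, plot 2: block 1 has {pink, teal, blue} and plot 2 has {pink, red, gold, teal, grey}, leaving only green.
Block 2, plot 7: block 2 has {pink, red, gold, green, blue} and plot 7 has {pink, red, teal, blue}, leaving only grey.
Block 2, plot 4: block 2 has {pink, red, gold, green, grey, blue} and plot 4 has {pink, green, blue}, leaving only teal.
Block 3, plot 5: block 3 has {red, teal} and plot 5 has {pink, red, gold, teal, green, grey}, leaving only blue.
Block 4, plot 3: block 4 has {pink, red, teal, green, grey} and plot 3 has {red, teal, blue}, leaving only gold.
Block 4, plot 1: block 4 has {pink, red, gold, teal, green, grey} and plot 1 has {pink, teal, green}, leaving only blue.
Block 5, plot 7: block 5 has {pink, red, teal, green, blue} and plot 7 has {pink, red, teal, grey, blue}, leaving only gold.
Block 3, plot 7: block 3 has {red, teal, blue} and plot 7 has {pink, red, gold, teal, grey, blue}, leaving only green.
Block 5, plot 6: block 5 has {pink, red, gold, teal, green, blue} and plot 6 has {red, green, blue}, leaving only grey.
Block 1, plot 6: block 1 has {pink, teal, green, blue} and plot 6 has {red, green, grey, blue}, leaving only gold.
Block 3, plot 6: block 3 has {red, teal, green, blue} and plot 6 has {red, gold, green, grey, blue}, leaving only pink.
Block 3, plot 3: block 3 has {pink, red, teal, green, blue} and plot 3 has {red, gold, teal, blue}, leaving only grey.
Block 3, plot 4: block 3 has {pink, red, teal, green, grey, blue} and plot 4 has {pink, teal, green, blue}, leaving only gold.
Block 6, plot 3: block 6 has {pink, grey, blue} and plot 3 has {red, gold, teal, grey, blue}, leaving only green.
Block 6, plot 4: block 6 has {pink, green, grey, blue} and plot 4 has {pink, gold, teal, green, blue}, leaving only red.
Block 1, plot 4: block 1 has {pink, gold, teal, green, blue} and plot 4 has {pink, red, gold, teal, green, blue}, leaving only grey.
Block 1 already has {pink, gold, teal, green, grey, blue} and plot 1 already has {pink, teal, green, blue}, so block 1, plot 1 must be red.

red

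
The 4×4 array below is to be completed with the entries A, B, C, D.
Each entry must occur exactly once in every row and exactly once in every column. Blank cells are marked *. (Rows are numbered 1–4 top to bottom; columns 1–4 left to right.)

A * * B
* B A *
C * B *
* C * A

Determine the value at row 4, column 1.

Row 1, column 2: row 1 has {A, B} and column 2 has {B, C}, leaving only D.
Row 1, column 3: row 1 has {A, B, D} and column 3 has {A, B}, leaving only C.
Row 2, column 1: row 2 has {A, B} and column 1 has {A, C}, leaving only D.
Row 4 already has {A, C} and column 1 already has {A, C, D}, so row 4, column 1 must be B.

B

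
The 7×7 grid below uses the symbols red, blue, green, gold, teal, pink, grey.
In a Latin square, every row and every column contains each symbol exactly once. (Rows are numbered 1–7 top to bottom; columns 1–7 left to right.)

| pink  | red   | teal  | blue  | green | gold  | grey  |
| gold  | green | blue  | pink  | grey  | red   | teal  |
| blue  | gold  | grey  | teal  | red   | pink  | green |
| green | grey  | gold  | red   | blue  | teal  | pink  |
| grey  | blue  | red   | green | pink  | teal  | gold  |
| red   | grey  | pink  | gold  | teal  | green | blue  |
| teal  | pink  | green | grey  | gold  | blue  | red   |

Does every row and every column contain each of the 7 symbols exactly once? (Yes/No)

No

Every row is a permutation, but column 6 contains teal twice (at rows 4 and 5).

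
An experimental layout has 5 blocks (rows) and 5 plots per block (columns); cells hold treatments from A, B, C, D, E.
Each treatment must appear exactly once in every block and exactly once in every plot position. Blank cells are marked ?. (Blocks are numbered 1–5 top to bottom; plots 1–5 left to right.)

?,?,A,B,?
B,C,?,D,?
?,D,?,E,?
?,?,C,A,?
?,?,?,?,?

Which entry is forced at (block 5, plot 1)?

Block 1, plot 2: block 1 has {A, B} and plot 2 has {C, D}, leaving only E.
Block 2, plot 3: block 2 has {B, C, D} and plot 3 has {A, C}, leaving only E.
Block 2, plot 5: block 2 has {B, C, D, E} and plot 5 has {}, leaving only A.
Block 3, plot 3: block 3 has {D, E} and plot 3 has {A, C, E}, leaving only B.
Block 3, plot 5: block 3 has {B, D, E} and plot 5 has {A}, leaving only C.
Block 1, plot 5: block 1 has {A, B, E} and plot 5 has {A, C}, leaving only D.
Block 1, plot 1: block 1 has {A, B, D, E} and plot 1 has {B}, leaving only C.
Block 3, plot 1: block 3 has {B, C, D, E} and plot 1 has {B, C}, leaving only A.
Block 4, plot 2: block 4 has {A, C} and plot 2 has {C, D, E}, leaving only B.
Block 4, plot 5: block 4 has {A, B, C} and plot 5 has {A, C, D}, leaving only E.
Block 4, plot 1: block 4 has {A, B, C, E} and plot 1 has {A, B, C}, leaving only D.
Block 5 already has {} and plot 1 already has {A, B, C, D}, so block 5, plot 1 must be E.

E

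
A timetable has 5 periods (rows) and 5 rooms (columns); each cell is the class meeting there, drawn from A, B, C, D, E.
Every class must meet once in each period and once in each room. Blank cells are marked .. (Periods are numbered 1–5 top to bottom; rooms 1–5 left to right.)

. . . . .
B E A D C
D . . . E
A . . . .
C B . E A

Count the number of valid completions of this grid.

Period 1, room 1: eliminating its period and room leaves {E}.
Period 1, room 2: eliminating its period and room leaves {A, C, D}.
Period 1, room 3: eliminating its period and room leaves {B, C, D, E}.
Period 1, room 4: eliminating its period and room leaves {A, B, C}.
Period 1, room 5: eliminating its period and room leaves {B, D}.
Period 3, room 2: eliminating its period and room leaves {A, C}.
Period 3, room 3: eliminating its period and room leaves {B, C}.
Period 3, room 4: eliminating its period and room leaves {A, B, C}.
Period 4, room 2: eliminating its period and room leaves {C, D}.
Period 4, room 3: eliminating its period and room leaves {B, C, D, E}.
Period 4, room 4: eliminating its period and room leaves {B, C}.
Period 4, room 5: eliminating its period and room leaves {B, D}.
Period 5, room 3: eliminating its period and room leaves {D}.
Enumerating the assignments across these blanks that avoid any period or room repeat gives 3 completions.

3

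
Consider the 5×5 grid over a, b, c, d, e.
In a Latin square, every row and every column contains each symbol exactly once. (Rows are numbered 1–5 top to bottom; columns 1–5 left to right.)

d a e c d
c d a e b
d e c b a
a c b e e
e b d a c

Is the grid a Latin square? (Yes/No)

No

Row 4 contains e twice (at columns 4 and 5); row 1 is also not a permutation.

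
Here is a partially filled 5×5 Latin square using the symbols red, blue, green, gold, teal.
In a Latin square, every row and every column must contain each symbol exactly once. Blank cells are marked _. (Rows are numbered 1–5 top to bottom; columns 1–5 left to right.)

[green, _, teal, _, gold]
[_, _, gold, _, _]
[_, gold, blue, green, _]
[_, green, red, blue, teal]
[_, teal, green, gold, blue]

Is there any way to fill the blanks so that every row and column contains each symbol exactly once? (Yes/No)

No row or column among the givens repeats a symbol, and propagating forced cells runs into no contradiction.
One valid completion exists (for instance, green blue teal red gold / blue red gold teal green / teal gold blue green red / gold green red blue teal / red teal green gold blue).

Yes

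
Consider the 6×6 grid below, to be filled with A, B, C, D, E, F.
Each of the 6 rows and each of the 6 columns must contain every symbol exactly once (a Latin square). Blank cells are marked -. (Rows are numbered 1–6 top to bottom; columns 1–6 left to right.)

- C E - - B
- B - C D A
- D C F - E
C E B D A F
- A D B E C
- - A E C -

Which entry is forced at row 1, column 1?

D

Row 1, column 4: row 1 has {B, C, E} and column 4 has {B, C, D, E, F}, leaving only A.
Row 1, column 5: row 1 has {A, B, C, E} and column 5 has {A, C, D, E}, leaving only F.
Row 1 already has {A, B, C, E, F} and column 1 already has {C}, so row 1, column 1 must be D.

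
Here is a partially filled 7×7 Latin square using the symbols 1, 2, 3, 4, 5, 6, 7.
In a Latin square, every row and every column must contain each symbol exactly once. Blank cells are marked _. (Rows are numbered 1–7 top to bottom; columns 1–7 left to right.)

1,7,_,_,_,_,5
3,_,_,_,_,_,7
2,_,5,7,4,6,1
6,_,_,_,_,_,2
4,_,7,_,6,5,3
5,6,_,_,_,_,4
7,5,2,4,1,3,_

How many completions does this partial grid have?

Row 1, column 3: eliminating its row and column leaves {3, 4, 6}.
Row 1, column 4: eliminating its row and column leaves {2, 3, 6}.
Row 1, column 5: eliminating its row and column leaves {2, 3}.
Row 1, column 6: eliminating its row and column leaves {2, 4}.
Row 2, column 2: eliminating its row and column leaves {1, 2, 4}.
Row 2, column 3: eliminating its row and column leaves {1, 4, 6}.
Row 2, column 4: eliminating its row and column leaves {1, 2, 5, 6}.
Row 2, column 5: eliminating its row and column leaves {2, 5}.
Row 2, column 6: eliminating its row and column leaves {1, 2, 4}.
Row 3, column 2: eliminating its row and column leaves {3}.
Row 4, column 2: eliminating its row and column leaves {1, 3, 4}.
Row 4, column 3: eliminating its row and column leaves {1, 3, 4}.
Row 4, column 4: eliminating its row and column leaves {1, 3, 5}.
Row 4, column 5: eliminating its row and column leaves {3, 5, 7}.
Row 4, column 6: eliminating its row and column leaves {1, 4, 7}.
Row 5, column 2: eliminating its row and column leaves {1, 2}.
Row 5, column 4: eliminating its row and column leaves {1, 2}.
Row 6, column 3: eliminating its row and column leaves {1, 3}.
Row 6, column 4: eliminating its row and column leaves {1, 2, 3}.
Row 6, column 5: eliminating its row and column leaves {2, 3, 7}.
Row 6, column 6: eliminating its row and column leaves {1, 2, 7}.
Row 7, column 7: eliminating its row and column leaves {6}.
Enumerating the assignments across these blanks that avoid any row or column repeat gives 10 completions.

10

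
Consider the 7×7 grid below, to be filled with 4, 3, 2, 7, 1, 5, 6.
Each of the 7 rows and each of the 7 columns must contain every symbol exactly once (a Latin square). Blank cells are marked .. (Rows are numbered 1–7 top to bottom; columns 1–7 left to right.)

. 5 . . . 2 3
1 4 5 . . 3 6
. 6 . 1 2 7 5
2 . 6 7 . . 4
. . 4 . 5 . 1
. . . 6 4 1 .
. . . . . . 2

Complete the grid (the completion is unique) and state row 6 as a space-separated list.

5 3 2 6 4 1 7

Row 6, column 7: row 6 has {4, 1, 6} and column 7 has {4, 3, 2, 1, 5, 6}, leaving only 7.
Row 1, column 4: row 1 has {3, 2, 5} and column 4 has {7, 1, 6}, leaving only 4.
Row 2, column 4: row 2 has {4, 3, 1, 5, 6} and column 4 has {4, 7, 1, 6}, leaving only 2.
Row 2, column 5: row 2 has {4, 3, 2, 1, 5, 6} and column 5 has {4, 2, 5}, leaving only 7.
Row 3, column 3: row 3 has {2, 7, 1, 5, 6} and column 3 has {4, 5, 6}, leaving only 3.
Row 6, column 3: row 6 has {4, 7, 1, 6} and column 3 has {4, 3, 5, 6}, leaving only 2.
Row 6, column 2: row 6 has {4, 2, 7, 1, 6} and column 2 has {4, 5, 6}, leaving only 3.
Row 6, column 1: row 6 has {4, 3, 2, 7, 1, 6} and column 1 has {2, 1}, leaving only 5.
So row 6 reads: 5 3 2 6 4 1 7.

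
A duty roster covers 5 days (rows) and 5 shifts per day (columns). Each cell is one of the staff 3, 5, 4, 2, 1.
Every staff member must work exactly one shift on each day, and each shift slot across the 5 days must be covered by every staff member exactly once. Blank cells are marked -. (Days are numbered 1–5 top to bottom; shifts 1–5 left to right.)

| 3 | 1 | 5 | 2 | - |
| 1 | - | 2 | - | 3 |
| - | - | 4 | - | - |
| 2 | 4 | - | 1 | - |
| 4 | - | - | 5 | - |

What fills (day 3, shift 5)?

1

Day 1, shift 5: day 1 has {3, 5, 2, 1} and shift 5 has {3}, leaving only 4.
Day 2, shift 2: day 2 has {3, 2, 1} and shift 2 has {4, 1}, leaving only 5.
Day 2, shift 4: day 2 has {3, 5, 2, 1} and shift 4 has {5, 2, 1}, leaving only 4.
Day 3, shift 1: day 3 has {4} and shift 1 has {3, 4, 2, 1}, leaving only 5.
Day 3, shift 4: day 3 has {5, 4} and shift 4 has {5, 4, 2, 1}, leaving only 3.
Day 3, shift 2: day 3 has {3, 5, 4} and shift 2 has {5, 4, 1}, leaving only 2.
Day 3 already has {3, 5, 4, 2} and shift 5 already has {3, 4}, so day 3, shift 5 must be 1.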